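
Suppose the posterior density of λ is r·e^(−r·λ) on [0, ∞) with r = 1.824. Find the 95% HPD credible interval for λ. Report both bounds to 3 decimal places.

[0.000, 1.642]

The exponential density is strictly decreasing on [0, ∞), so the HPD interval is anchored at 0: [0, q] with P(λ ≤ q) = 0.95.
q = −ln(1 − 0.95) / 1.824 = 2.9957 / 1.824 = 1.642.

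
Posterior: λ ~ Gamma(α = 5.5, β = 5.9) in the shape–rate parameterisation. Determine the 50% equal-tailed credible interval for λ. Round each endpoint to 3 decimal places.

[0.643, 1.161]

Posterior: Gamma(shape 5.5, rate 5.9).
Equal-tailed 50% interval: Gamma(5.5, 5.9) quantiles at 0.25 and 0.75.
Posterior mean ≈ 0.932, SD ≈ 0.397; a Normal approximation gives roughly [0.664, 1.200].
Exact: lower = 0.643; upper = 1.161.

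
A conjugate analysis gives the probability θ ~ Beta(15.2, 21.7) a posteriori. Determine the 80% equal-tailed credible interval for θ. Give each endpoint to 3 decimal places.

Posterior: Beta(15.2, 21.7).
Equal-tailed 80% interval: the 0.1 and 0.9 quantiles of Beta(15.2, 21.7).
Posterior mean ≈ 0.412, SD ≈ 0.080; a Normal approximation gives roughly [0.309, 0.514].
Exact: F⁻¹(0.1) = 0.310; F⁻¹(0.9) = 0.516.

[0.310, 0.516]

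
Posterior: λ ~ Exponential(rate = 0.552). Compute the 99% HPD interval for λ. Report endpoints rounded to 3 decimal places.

The exponential density is strictly decreasing on [0, ∞), so the HPD interval is anchored at 0: [0, q] with P(λ ≤ q) = 0.99.
q = −ln(1 − 0.99) / 0.552 = 4.6052 / 0.552 = 8.343.

[0.000, 8.343]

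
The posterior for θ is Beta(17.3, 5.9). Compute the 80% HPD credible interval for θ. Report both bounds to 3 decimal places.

The posterior is unimodal and skewed, so the HPD interval has equal density at both endpoints and is the shortest 80% interval.
Solving f(0.644) = f(0.868) with F(0.868) − F(0.644) = 0.80 gives [0.644, 0.868].
For comparison, the equal-tailed interval is [0.627, 0.855]; the HPD is narrower and shifted toward the mode.

[0.644, 0.868]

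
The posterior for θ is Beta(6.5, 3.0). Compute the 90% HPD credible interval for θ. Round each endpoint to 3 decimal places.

The posterior is unimodal and skewed, so the HPD interval has equal density at both endpoints and is the shortest 90% interval.
Solving f(0.460) = f(0.920) with F(0.920) − F(0.460) = 0.90 gives [0.460, 0.920].
For comparison, the equal-tailed interval is [0.426, 0.896]; the HPD is narrower and shifted toward the mode.

[0.460, 0.920]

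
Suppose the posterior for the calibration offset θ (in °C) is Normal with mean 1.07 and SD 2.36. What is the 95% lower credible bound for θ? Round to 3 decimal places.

-2.812

Need L with P(θ ≥ L) = 0.95: L = 1.07 − z_{0.05}·2.36.
z = 1.645; L = 1.07 − 1.645 × 2.36 = -2.812.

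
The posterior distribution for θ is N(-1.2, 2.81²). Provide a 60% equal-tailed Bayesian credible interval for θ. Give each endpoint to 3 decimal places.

The posterior is symmetric, so the 60% equal-tailed interval is θ = -1.2 ± z·2.81 with z = 0.842.
Half-width: 0.842 × 2.81 = 2.365.
-1.2 − 2.365 = -3.565; -1.2 + 2.365 = 1.165.

[-3.565, 1.165]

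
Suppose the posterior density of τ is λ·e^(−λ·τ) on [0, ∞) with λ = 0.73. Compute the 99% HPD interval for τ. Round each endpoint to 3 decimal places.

The exponential density is strictly decreasing on [0, ∞), so the HPD interval is anchored at 0: [0, q] with P(τ ≤ q) = 0.99.
q = −ln(1 − 0.99) / 0.73 = 4.6052 / 0.73 = 6.308.

[0.000, 6.308]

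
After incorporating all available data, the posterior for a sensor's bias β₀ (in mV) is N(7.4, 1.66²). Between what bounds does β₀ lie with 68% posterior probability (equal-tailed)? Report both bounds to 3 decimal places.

[5.749, 9.051]

The posterior is symmetric, so the 68% equal-tailed interval is β₀ = 7.4 ± z·1.66 with z = 0.994.
Half-width: 0.994 × 1.66 = 1.651.
7.4 − 1.651 = 5.749; 7.4 + 1.651 = 9.051.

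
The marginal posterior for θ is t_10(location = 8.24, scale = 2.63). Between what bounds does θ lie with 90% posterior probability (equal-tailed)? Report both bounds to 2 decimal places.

The t_10 distribution is symmetric; the 90% interval is 8.24 ± t·2.63 with t_{0.95,10} = 1.812.
Half-width: 1.812 × 2.63 = 4.77.
8.24 − 4.77 = 3.47; 8.24 + 4.77 = 13.01.

[3.47, 13.01]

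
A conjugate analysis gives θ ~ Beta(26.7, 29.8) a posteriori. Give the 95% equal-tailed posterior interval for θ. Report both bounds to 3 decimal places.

Posterior: Beta(26.7, 29.8).
Equal-tailed 95% interval: the 0.025 and 0.975 quantiles of Beta(26.7, 29.8).
Posterior mean ≈ 0.473, SD ≈ 0.066; a Normal approximation gives roughly [0.344, 0.602].
Exact: F⁻¹(0.025) = 0.345; F⁻¹(0.975) = 0.602.

[0.345, 0.602]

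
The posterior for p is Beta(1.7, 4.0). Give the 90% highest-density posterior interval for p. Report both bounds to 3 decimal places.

The posterior is unimodal and skewed, so the HPD interval has equal density at both endpoints and is the shortest 90% interval.
Solving f(0.018) = f(0.560) with F(0.560) − F(0.018) = 0.90 gives [0.018, 0.560].
For comparison, the equal-tailed interval is [0.054, 0.627]; the HPD is narrower and shifted toward the mode.

[0.018, 0.560]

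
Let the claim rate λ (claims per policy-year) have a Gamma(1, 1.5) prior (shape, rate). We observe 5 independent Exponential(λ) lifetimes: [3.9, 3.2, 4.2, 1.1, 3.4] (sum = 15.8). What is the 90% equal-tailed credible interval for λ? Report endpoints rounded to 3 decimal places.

[0.151, 0.608]

Posterior: Gamma(1+5, 1.5+15.8) = Gamma(6, 17.3) (shape, rate).
Equal-tailed 90% interval: Gamma(6, 17.3) quantiles at 0.05 and 0.95.
Posterior mean ≈ 0.347, SD ≈ 0.142; a Normal approximation gives roughly [0.114, 0.580].
Exact: lower = 0.151; upper = 0.608.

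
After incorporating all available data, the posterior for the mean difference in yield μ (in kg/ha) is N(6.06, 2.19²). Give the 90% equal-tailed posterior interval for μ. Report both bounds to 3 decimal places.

[2.458, 9.662]

The posterior is symmetric, so the 90% equal-tailed interval is μ = 6.06 ± z·2.19 with z = 1.645.
Half-width: 1.645 × 2.19 = 3.602.
6.06 − 3.602 = 2.458; 6.06 + 3.602 = 9.662.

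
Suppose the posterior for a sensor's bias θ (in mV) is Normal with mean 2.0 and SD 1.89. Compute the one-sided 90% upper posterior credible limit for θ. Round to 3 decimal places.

4.422

Need U with P(θ ≤ U) = 0.90: U = 2.0 + z_{0.1}·1.89.
z = 1.282; U = 2.0 + 1.282 × 1.89 = 4.422.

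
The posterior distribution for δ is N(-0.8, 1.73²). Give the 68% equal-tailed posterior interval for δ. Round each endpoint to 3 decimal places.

The posterior is symmetric, so the 68% equal-tailed interval is δ = -0.8 ± z·1.73 with z = 0.994.
Half-width: 0.994 × 1.73 = 1.720.
-0.8 − 1.720 = -2.520; -0.8 + 1.720 = 0.920.

[-2.520, 0.920]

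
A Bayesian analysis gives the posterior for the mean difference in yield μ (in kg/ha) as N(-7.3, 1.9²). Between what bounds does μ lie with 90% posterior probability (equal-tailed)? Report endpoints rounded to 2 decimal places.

The posterior is symmetric, so the 90% equal-tailed interval is μ = -7.3 ± z·1.9 with z = 1.645.
Half-width: 1.645 × 1.9 = 3.13.
-7.3 − 3.13 = -10.43; -7.3 + 3.13 = -4.17.

[-10.43, -4.17]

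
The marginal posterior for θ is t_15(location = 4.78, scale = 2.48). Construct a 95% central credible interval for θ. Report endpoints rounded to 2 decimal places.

The t_15 distribution is symmetric; the 95% interval is 4.78 ± t·2.48 with t_{0.975,15} = 2.131.
Half-width: 2.131 × 2.48 = 5.29.
4.78 − 5.29 = -0.51; 4.78 + 5.29 = 10.07.

[-0.51, 10.07]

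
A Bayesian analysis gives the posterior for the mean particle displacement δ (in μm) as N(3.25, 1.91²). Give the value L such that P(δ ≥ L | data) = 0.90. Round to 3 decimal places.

Need L with P(δ ≥ L) = 0.90: L = 3.25 − z_{0.1}·1.91.
z = 1.282; L = 3.25 − 1.282 × 1.91 = 0.802.

0.802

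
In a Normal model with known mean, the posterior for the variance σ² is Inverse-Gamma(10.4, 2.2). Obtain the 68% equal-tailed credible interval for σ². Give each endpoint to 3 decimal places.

[0.162, 0.304]

Inverse-Gamma(10.4, 2.2) quantiles: F⁻¹(0.16) and F⁻¹(0.84).
Equivalently, 1/σ² ~ Gamma(10.4, rate = 2.2); invert its 0.84 and 0.16 quantiles.
Posterior mean ≈ 0.234, SD ≈ 0.081; a Normal approximation gives roughly [0.154, 0.314].
Exact: lower = 0.162; upper = 0.304.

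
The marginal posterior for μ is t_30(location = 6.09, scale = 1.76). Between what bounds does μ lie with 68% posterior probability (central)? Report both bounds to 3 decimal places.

[4.310, 7.870]

The t_30 distribution is symmetric; the 68% interval is 6.09 ± t·1.76 with t_{0.84,30} = 1.011.
Half-width: 1.011 × 1.76 = 1.780.
6.09 − 1.780 = 4.310; 6.09 + 1.780 = 7.870.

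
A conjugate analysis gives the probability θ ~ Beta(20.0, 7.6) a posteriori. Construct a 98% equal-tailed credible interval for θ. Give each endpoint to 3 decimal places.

[0.511, 0.891]

Posterior: Beta(20.0, 7.6).
Equal-tailed 98% interval: the 0.01 and 0.99 quantiles of Beta(20.0, 7.6).
Posterior mean ≈ 0.725, SD ≈ 0.084; a Normal approximation gives roughly [0.530, 0.919].
Exact: F⁻¹(0.01) = 0.511; F⁻¹(0.99) = 0.891.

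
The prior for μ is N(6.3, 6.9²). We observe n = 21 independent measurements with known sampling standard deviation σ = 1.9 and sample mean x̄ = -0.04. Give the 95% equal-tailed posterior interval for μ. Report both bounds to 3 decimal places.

[-0.828, 0.794]

Posterior precision = 1/6.9² + 21/1.9² = 0.0210 + 5.8172 = 5.8382, so posterior SD = 0.4139.
Posterior mean = (6.3/6.9² + 21·-0.04/1.9²) / 5.8382 = -0.0172.
Interval: -0.0172 ± 1.960 × 0.4139 → [-0.828, 0.794].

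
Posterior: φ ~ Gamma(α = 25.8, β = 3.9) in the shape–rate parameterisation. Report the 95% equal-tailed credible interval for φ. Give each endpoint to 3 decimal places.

Posterior: Gamma(shape 25.8, rate 3.9).
Equal-tailed 95% interval: Gamma(25.8, 3.9) quantiles at 0.025 and 0.975.
Posterior mean ≈ 6.615, SD ≈ 1.302; a Normal approximation gives roughly [4.063, 9.168].
Exact: lower = 4.314; upper = 9.402.

[4.314, 9.402]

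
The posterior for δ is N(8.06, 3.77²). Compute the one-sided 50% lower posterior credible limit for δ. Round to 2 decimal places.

Need L with P(δ ≥ L) = 0.50: L = 8.06 − z_{0.5}·3.77.
z = 0.000; L = 8.06 − 0.000 × 3.77 = 8.06.

8.06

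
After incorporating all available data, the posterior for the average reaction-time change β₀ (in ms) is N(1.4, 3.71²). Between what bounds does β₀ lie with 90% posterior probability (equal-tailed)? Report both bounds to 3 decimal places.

The posterior is symmetric, so the 90% equal-tailed interval is β₀ = 1.4 ± z·3.71 with z = 1.645.
Half-width: 1.645 × 3.71 = 6.102.
1.4 − 6.102 = -4.702; 1.4 + 6.102 = 7.502.

[-4.702, 7.502]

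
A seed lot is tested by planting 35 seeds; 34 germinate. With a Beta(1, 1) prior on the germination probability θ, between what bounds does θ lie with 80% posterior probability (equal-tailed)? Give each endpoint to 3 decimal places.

Posterior: Beta(1+34, 1+1) = Beta(35, 2).
Equal-tailed 80% interval: the 0.1 and 0.9 quantiles of Beta(35, 2).
Posterior mean ≈ 0.946, SD ≈ 0.037; a Normal approximation gives roughly [0.899, 0.993].
Exact: F⁻¹(0.1) = 0.896; F⁻¹(0.9) = 0.985.

[0.896, 0.985]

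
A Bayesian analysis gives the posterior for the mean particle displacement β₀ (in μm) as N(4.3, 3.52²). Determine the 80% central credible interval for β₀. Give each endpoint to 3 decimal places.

[-0.211, 8.811]

The posterior is symmetric, so the 80% equal-tailed interval is β₀ = 4.3 ± z·3.52 with z = 1.282.
Half-width: 1.282 × 3.52 = 4.511.
4.3 − 4.511 = -0.211; 4.3 + 4.511 = 8.811.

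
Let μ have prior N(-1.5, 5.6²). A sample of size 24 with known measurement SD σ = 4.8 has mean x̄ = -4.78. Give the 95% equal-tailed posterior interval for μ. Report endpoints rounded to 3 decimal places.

[-6.574, -2.791]

Posterior precision = 1/5.6² + 24/4.8² = 0.0319 + 1.0417 = 1.0736, so posterior SD = 0.9651.
Posterior mean = (-1.5/5.6² + 24·-4.78/4.8²) / 1.0736 = -4.6826.
Interval: -4.6826 ± 1.960 × 0.9651 → [-6.574, -2.791].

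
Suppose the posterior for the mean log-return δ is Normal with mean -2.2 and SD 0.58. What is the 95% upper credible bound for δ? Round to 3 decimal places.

-1.246

Need U with P(δ ≤ U) = 0.95: U = -2.2 + z_{0.05}·0.58.
z = 1.645; U = -2.2 + 1.645 × 0.58 = -1.246.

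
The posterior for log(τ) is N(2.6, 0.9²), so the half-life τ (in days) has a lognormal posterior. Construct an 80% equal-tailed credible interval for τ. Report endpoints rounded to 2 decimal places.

On the log scale the 80% interval is 2.6 ± 1.282 × 0.9 = [1.4466, 3.7534].
Exponentiate: [e^1.4466, e^3.7534] = [4.25, 42.67].

[4.25, 42.67]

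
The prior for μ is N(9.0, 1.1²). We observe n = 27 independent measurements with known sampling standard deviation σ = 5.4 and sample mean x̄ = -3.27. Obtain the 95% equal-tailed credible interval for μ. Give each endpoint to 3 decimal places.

[1.036, 3.997]

Posterior precision = 1/1.1² + 27/5.4² = 0.8264 + 0.9259 = 1.7524, so posterior SD = 0.7554.
Posterior mean = (9.0/1.1² + 27·-3.27/5.4²) / 1.7524 = 2.5167.
Interval: 2.5167 ± 1.960 × 0.7554 → [1.036, 3.997].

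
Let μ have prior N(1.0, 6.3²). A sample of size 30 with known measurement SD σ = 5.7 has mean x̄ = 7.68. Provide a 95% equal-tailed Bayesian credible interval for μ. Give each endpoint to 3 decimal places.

[5.490, 9.515]

Posterior precision = 1/6.3² + 30/5.7² = 0.0252 + 0.9234 = 0.9486, so posterior SD = 1.0268.
Posterior mean = (1.0/6.3² + 30·7.68/5.7²) / 0.9486 = 7.5026.
Interval: 7.5026 ± 1.960 × 1.0268 → [5.490, 9.515].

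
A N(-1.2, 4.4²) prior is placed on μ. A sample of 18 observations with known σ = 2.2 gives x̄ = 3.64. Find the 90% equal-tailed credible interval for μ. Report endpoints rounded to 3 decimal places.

Posterior precision = 1/4.4² + 18/2.2² = 0.0517 + 3.7190 = 3.7707, so posterior SD = 0.5150.
Posterior mean = (-1.2/4.4² + 18·3.64/2.2²) / 3.7707 = 3.5737.
Interval: 3.5737 ± 1.645 × 0.5150 → [2.727, 4.421].

[2.727, 4.421]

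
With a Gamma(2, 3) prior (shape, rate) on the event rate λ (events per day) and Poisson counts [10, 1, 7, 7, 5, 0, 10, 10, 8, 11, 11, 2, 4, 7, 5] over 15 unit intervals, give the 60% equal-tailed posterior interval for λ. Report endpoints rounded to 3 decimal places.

[5.083, 6.017]

Posterior: Gamma(2+98, 3+15) = Gamma(100, 18) (shape, rate).
Equal-tailed 60% interval: Gamma(100, 18) quantiles at 0.2 and 0.8.
Posterior mean ≈ 5.556, SD ≈ 0.556; a Normal approximation gives roughly [5.088, 6.023].
Exact: lower = 5.083; upper = 6.017.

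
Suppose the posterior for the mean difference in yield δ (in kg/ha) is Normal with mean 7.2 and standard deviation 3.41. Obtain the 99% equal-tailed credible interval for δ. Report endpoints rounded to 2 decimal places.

[-1.58, 15.98]

The posterior is symmetric, so the 99% equal-tailed interval is δ = 7.2 ± z·3.41 with z = 2.576.
Half-width: 2.576 × 3.41 = 8.78.
7.2 − 8.78 = -1.58; 7.2 + 8.78 = 15.98.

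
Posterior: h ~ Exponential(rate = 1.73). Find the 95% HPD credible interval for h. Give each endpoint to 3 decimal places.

[0.000, 1.732]

The exponential density is strictly decreasing on [0, ∞), so the HPD interval is anchored at 0: [0, q] with P(h ≤ q) = 0.95.
q = −ln(1 − 0.95) / 1.73 = 2.9957 / 1.73 = 1.732.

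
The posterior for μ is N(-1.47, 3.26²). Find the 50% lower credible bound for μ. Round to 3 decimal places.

-1.470

Need L with P(μ ≥ L) = 0.50: L = -1.47 − z_{0.5}·3.26.
z = 0.000; L = -1.47 − 0.000 × 3.26 = -1.470.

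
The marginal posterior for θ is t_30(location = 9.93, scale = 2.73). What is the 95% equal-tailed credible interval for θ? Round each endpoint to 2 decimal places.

The t_30 distribution is symmetric; the 95% interval is 9.93 ± t·2.73 with t_{0.975,30} = 2.042.
Half-width: 2.042 × 2.73 = 5.58.
9.93 − 5.58 = 4.35; 9.93 + 5.58 = 15.51.

[4.35, 15.51]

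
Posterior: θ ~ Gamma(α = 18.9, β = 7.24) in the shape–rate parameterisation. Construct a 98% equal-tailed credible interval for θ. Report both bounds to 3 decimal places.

[1.419, 4.206]

Posterior: Gamma(shape 18.9, rate 7.24).
Equal-tailed 98% interval: Gamma(18.9, 7.24) quantiles at 0.01 and 0.99.
Posterior mean ≈ 2.610, SD ≈ 0.600; a Normal approximation gives roughly [1.214, 4.007].
Exact: lower = 1.419; upper = 4.206.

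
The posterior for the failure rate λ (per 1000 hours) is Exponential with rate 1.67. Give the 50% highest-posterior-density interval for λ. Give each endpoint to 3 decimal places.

[0.000, 0.415]

The exponential density is strictly decreasing on [0, ∞), so the HPD interval is anchored at 0: [0, q] with P(λ ≤ q) = 0.50.
q = −ln(1 − 0.50) / 1.67 = 0.6931 / 1.67 = 0.415.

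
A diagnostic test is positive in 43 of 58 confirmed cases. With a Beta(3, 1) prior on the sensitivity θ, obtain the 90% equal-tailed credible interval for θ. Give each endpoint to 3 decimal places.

[0.647, 0.828]

Posterior: Beta(3+43, 1+15) = Beta(46, 16).
Equal-tailed 90% interval: the 0.05 and 0.95 quantiles of Beta(46, 16).
Posterior mean ≈ 0.742, SD ≈ 0.055; a Normal approximation gives roughly [0.651, 0.833].
Exact: F⁻¹(0.05) = 0.647; F⁻¹(0.95) = 0.828.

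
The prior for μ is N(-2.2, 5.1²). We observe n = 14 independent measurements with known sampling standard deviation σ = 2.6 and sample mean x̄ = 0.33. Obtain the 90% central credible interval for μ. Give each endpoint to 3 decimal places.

Posterior precision = 1/5.1² + 14/2.6² = 0.0384 + 2.0710 = 2.1095, so posterior SD = 0.6885.
Posterior mean = (-2.2/5.1² + 14·0.33/2.6²) / 2.1095 = 0.2839.
Interval: 0.2839 ± 1.645 × 0.6885 → [-0.849, 1.416].

[-0.849, 1.416]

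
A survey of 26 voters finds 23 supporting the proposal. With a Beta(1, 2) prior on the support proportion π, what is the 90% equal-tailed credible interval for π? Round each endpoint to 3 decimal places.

Posterior: Beta(1+23, 2+3) = Beta(24, 5).
Equal-tailed 90% interval: the 0.05 and 0.95 quantiles of Beta(24, 5).
Posterior mean ≈ 0.828, SD ≈ 0.069; a Normal approximation gives roughly [0.714, 0.941].
Exact: F⁻¹(0.05) = 0.702; F⁻¹(0.95) = 0.927.

[0.702, 0.927]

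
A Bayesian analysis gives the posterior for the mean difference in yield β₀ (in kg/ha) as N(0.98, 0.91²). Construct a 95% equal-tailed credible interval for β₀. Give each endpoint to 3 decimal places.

[-0.804, 2.764]

The posterior is symmetric, so the 95% equal-tailed interval is β₀ = 0.98 ± z·0.91 with z = 1.960.
Half-width: 1.960 × 0.91 = 1.784.
0.98 − 1.784 = -0.804; 0.98 + 1.784 = 2.764.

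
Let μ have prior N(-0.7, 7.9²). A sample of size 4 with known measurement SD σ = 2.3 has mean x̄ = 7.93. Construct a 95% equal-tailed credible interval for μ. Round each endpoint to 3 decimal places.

Posterior precision = 1/7.9² + 4/2.3² = 0.0160 + 0.7561 = 0.7722, so posterior SD = 1.1380.
Posterior mean = (-0.7/7.9² + 4·7.93/2.3²) / 0.7722 = 7.7509.
Interval: 7.7509 ± 1.960 × 1.1380 → [5.520, 9.981].

[5.520, 9.981]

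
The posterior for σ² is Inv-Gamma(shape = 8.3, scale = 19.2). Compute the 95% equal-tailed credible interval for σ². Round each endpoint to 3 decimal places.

Inverse-Gamma(8.3, 19.2) quantiles: F⁻¹(0.025) and F⁻¹(0.975).
Equivalently, 1/σ² ~ Gamma(8.3, rate = 19.2); invert its 0.975 and 0.025 quantiles.
Posterior mean ≈ 2.630, SD ≈ 1.048; a Normal approximation gives roughly [0.576, 4.684].
Exact: lower = 1.295; upper = 5.260.

[1.295, 5.260]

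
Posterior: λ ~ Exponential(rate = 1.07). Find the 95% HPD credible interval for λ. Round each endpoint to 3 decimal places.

The exponential density is strictly decreasing on [0, ∞), so the HPD interval is anchored at 0: [0, q] with P(λ ≤ q) = 0.95.
q = −ln(1 − 0.95) / 1.07 = 2.9957 / 1.07 = 2.800.

[0.000, 2.800]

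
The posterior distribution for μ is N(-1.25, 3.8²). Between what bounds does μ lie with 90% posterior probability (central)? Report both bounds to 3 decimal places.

[-7.500, 5.000]

The posterior is symmetric, so the 90% equal-tailed interval is μ = -1.25 ± z·3.8 with z = 1.645.
Half-width: 1.645 × 3.8 = 6.250.
-1.25 − 6.250 = -7.500; -1.25 + 6.250 = 5.000.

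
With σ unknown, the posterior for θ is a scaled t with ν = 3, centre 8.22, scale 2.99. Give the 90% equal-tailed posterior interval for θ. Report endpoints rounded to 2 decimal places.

The t_3 distribution is symmetric; the 90% interval is 8.22 ± t·2.99 with t_{0.95,3} = 2.353.
Half-width: 2.353 × 2.99 = 7.04.
8.22 − 7.04 = 1.18; 8.22 + 7.04 = 15.26.

[1.18, 15.26]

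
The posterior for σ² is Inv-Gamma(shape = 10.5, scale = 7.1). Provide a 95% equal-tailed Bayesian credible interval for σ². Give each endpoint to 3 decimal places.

Inverse-Gamma(10.5, 7.1) quantiles: F⁻¹(0.025) and F⁻¹(0.975).
Equivalently, 1/σ² ~ Gamma(10.5, rate = 7.1); invert its 0.975 and 0.025 quantiles.
Posterior mean ≈ 0.747, SD ≈ 0.256; a Normal approximation gives roughly [0.245, 1.250].
Exact: lower = 0.400; upper = 1.381.

[0.400, 1.381]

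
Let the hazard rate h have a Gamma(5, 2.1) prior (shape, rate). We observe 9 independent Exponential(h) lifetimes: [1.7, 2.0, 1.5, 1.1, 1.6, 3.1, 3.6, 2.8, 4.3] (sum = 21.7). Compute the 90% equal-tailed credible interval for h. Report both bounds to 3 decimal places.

Posterior: Gamma(5+9, 2.1+21.7) = Gamma(14, 23.8) (shape, rate).
Equal-tailed 90% interval: Gamma(14, 23.8) quantiles at 0.05 and 0.95.
Posterior mean ≈ 0.588, SD ≈ 0.157; a Normal approximation gives roughly [0.330, 0.847].
Exact: lower = 0.356; upper = 0.868.

[0.356, 0.868]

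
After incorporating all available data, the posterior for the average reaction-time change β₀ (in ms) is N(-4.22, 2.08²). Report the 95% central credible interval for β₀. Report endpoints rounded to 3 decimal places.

The posterior is symmetric, so the 95% equal-tailed interval is β₀ = -4.22 ± z·2.08 with z = 1.960.
Half-width: 1.960 × 2.08 = 4.077.
-4.22 − 4.077 = -8.297; -4.22 + 4.077 = -0.143.

[-8.297, -0.143]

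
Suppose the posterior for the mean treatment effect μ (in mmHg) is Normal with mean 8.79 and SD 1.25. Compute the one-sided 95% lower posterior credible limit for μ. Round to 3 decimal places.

Need L with P(μ ≥ L) = 0.95: L = 8.79 − z_{0.05}·1.25.
z = 1.645; L = 8.79 − 1.645 × 1.25 = 6.734.

6.734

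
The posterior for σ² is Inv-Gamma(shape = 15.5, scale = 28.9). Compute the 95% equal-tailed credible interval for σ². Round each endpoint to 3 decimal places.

Inverse-Gamma(15.5, 28.9) quantiles: F⁻¹(0.025) and F⁻¹(0.975).
Equivalently, 1/σ² ~ Gamma(15.5, rate = 28.9); invert its 0.975 and 0.025 quantiles.
Posterior mean ≈ 1.993, SD ≈ 0.542; a Normal approximation gives roughly [0.930, 3.056].
Exact: lower = 1.198; upper = 3.296.

[1.198, 3.296]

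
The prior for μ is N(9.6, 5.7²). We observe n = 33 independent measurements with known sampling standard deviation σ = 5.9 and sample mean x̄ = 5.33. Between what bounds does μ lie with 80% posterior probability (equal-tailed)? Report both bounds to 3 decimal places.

Posterior precision = 1/5.7² + 33/5.9² = 0.0308 + 0.9480 = 0.9788, so posterior SD = 1.0108.
Posterior mean = (9.6/5.7² + 33·5.33/5.9²) / 0.9788 = 5.4643.
Interval: 5.4643 ± 1.282 × 1.0108 → [4.169, 6.760].

[4.169, 6.760]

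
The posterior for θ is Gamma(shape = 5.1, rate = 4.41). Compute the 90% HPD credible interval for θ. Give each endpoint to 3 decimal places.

[0.356, 1.926]

The posterior is unimodal and skewed, so the HPD interval has equal density at both endpoints and is the shortest 90% interval.
Solving f(0.356) = f(1.926) with F(1.926) − F(0.356) = 0.90 gives [0.356, 1.926].
For comparison, the equal-tailed interval is [0.461, 2.107]; the HPD is narrower and shifted toward the mode.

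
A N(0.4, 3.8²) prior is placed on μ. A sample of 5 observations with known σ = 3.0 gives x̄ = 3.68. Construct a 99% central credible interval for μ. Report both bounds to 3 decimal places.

[0.058, 6.575]

Posterior precision = 1/3.8² + 5/3.0² = 0.0693 + 0.5556 = 0.6248, so posterior SD = 1.2651.
Posterior mean = (0.4/3.8² + 5·3.68/3.0²) / 0.6248 = 3.3165.
Interval: 3.3165 ± 2.576 × 1.2651 → [0.058, 6.575].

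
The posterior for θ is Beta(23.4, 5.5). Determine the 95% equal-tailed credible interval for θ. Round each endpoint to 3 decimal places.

Posterior: Beta(23.4, 5.5).
Equal-tailed 95% interval: the 0.025 and 0.975 quantiles of Beta(23.4, 5.5).
Posterior mean ≈ 0.810, SD ≈ 0.072; a Normal approximation gives roughly [0.669, 0.950].
Exact: F⁻¹(0.025) = 0.651; F⁻¹(0.975) = 0.928.

[0.651, 0.928]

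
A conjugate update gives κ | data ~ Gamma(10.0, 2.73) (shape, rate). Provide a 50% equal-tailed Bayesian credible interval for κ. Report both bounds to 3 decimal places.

Posterior: Gamma(shape 10.0, rate 2.73).
Equal-tailed 50% interval: Gamma(10.0, 2.73) quantiles at 0.25 and 0.75.
Posterior mean ≈ 3.663, SD ≈ 1.158; a Normal approximation gives roughly [2.882, 4.444].
Exact: lower = 2.830; upper = 4.364.

[2.830, 4.364]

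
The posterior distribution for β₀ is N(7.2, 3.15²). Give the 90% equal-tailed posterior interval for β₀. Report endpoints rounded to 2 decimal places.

The posterior is symmetric, so the 90% equal-tailed interval is β₀ = 7.2 ± z·3.15 with z = 1.645.
Half-width: 1.645 × 3.15 = 5.18.
7.2 − 5.18 = 2.02; 7.2 + 5.18 = 12.38.

[2.02, 12.38]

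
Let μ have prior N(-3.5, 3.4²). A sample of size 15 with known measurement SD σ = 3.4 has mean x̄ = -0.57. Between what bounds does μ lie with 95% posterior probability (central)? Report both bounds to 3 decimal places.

[-2.419, 0.913]

Posterior precision = 1/3.4² + 15/3.4² = 0.0865 + 1.2976 = 1.3841, so posterior SD = 0.8500.
Posterior mean = (-3.5/3.4² + 15·-0.57/3.4²) / 1.3841 = -0.7531.
Interval: -0.7531 ± 1.960 × 0.8500 → [-2.419, 0.913].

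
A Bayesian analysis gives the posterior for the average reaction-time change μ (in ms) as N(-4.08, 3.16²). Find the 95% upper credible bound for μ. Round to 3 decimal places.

Need U with P(μ ≤ U) = 0.95: U = -4.08 + z_{0.05}·3.16.
z = 1.645; U = -4.08 + 1.645 × 3.16 = 1.118.

1.118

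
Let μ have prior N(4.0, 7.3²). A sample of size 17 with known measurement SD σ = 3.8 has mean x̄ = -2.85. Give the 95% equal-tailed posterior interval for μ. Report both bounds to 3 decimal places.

Posterior precision = 1/7.3² + 17/3.8² = 0.0188 + 1.1773 = 1.1961, so posterior SD = 0.9144.
Posterior mean = (4.0/7.3² + 17·-2.85/3.8²) / 1.1961 = -2.7425.
Interval: -2.7425 ± 1.960 × 0.9144 → [-4.535, -0.950].

[-4.535, -0.950]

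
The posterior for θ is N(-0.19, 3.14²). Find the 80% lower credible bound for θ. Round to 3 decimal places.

Need L with P(θ ≥ L) = 0.80: L = -0.19 − z_{0.2}·3.14.
z = 0.842; L = -0.19 − 0.842 × 3.14 = -2.833.

-2.833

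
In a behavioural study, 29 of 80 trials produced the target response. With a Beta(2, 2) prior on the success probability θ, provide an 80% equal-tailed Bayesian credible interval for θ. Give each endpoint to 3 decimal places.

Posterior: Beta(2+29, 2+51) = Beta(31, 53).
Equal-tailed 80% interval: the 0.1 and 0.9 quantiles of Beta(31, 53).
Posterior mean ≈ 0.369, SD ≈ 0.052; a Normal approximation gives roughly [0.302, 0.436].
Exact: F⁻¹(0.1) = 0.302; F⁻¹(0.9) = 0.437.

[0.302, 0.437]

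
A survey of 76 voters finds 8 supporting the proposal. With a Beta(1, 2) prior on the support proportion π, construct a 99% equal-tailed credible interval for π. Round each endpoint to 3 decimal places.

[0.041, 0.222]

Posterior: Beta(1+8, 2+68) = Beta(9, 70).
Equal-tailed 99% interval: the 0.005 and 0.995 quantiles of Beta(9, 70).
Posterior mean ≈ 0.114, SD ≈ 0.036; a Normal approximation gives roughly [0.022, 0.205].
Exact: F⁻¹(0.005) = 0.041; F⁻¹(0.995) = 0.222.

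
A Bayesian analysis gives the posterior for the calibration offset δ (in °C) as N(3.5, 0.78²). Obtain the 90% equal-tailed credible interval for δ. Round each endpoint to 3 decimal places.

[2.217, 4.783]

The posterior is symmetric, so the 90% equal-tailed interval is δ = 3.5 ± z·0.78 with z = 1.645.
Half-width: 1.645 × 0.78 = 1.283.
3.5 − 1.283 = 2.217; 3.5 + 1.283 = 4.783.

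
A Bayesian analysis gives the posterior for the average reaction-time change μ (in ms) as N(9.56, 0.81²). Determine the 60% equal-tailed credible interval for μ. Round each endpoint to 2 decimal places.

The posterior is symmetric, so the 60% equal-tailed interval is μ = 9.56 ± z·0.81 with z = 0.842.
Half-width: 0.842 × 0.81 = 0.68.
9.56 − 0.68 = 8.88; 9.56 + 0.68 = 10.24.

[8.88, 10.24]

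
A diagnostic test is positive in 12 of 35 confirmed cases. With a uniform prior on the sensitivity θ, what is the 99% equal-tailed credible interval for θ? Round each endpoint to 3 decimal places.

[0.171, 0.561]

Posterior: Beta(1+12, 1+23) = Beta(13, 24).
Equal-tailed 99% interval: the 0.005 and 0.995 quantiles of Beta(13, 24).
Posterior mean ≈ 0.351, SD ≈ 0.077; a Normal approximation gives roughly [0.152, 0.551].
Exact: F⁻¹(0.005) = 0.171; F⁻¹(0.995) = 0.561.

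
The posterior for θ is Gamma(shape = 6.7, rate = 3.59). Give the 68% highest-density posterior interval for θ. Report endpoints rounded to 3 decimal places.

The posterior is unimodal and skewed, so the HPD interval has equal density at both endpoints and is the shortest 68% interval.
Solving f(1.008) = f(2.356) with F(2.356) − F(1.008) = 0.68 gives [1.008, 2.356].
For comparison, the equal-tailed interval is [1.167, 2.565]; the HPD is narrower and shifted toward the mode.

[1.008, 2.356]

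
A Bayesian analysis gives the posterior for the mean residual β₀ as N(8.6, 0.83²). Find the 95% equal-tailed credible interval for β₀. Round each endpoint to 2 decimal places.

[6.97, 10.23]

The posterior is symmetric, so the 95% equal-tailed interval is β₀ = 8.6 ± z·0.83 with z = 1.960.
Half-width: 1.960 × 0.83 = 1.63.
8.6 − 1.63 = 6.97; 8.6 + 1.63 = 10.23.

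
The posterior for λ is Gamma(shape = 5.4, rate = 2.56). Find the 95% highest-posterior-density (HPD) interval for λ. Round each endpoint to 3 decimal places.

[0.555, 3.910]

The posterior is unimodal and skewed, so the HPD interval has equal density at both endpoints and is the shortest 95% interval.
Solving f(0.555) = f(3.910) with F(3.910) − F(0.555) = 0.95 gives [0.555, 3.910].
For comparison, the equal-tailed interval is [0.723, 4.225]; the HPD is narrower and shifted toward the mode.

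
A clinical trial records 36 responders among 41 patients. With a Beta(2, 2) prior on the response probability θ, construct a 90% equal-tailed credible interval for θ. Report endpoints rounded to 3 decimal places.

Posterior: Beta(2+36, 2+5) = Beta(38, 7).
Equal-tailed 90% interval: the 0.05 and 0.95 quantiles of Beta(38, 7).
Posterior mean ≈ 0.844, SD ≈ 0.053; a Normal approximation gives roughly [0.757, 0.932].
Exact: F⁻¹(0.05) = 0.748; F⁻¹(0.95) = 0.923.

[0.748, 0.923]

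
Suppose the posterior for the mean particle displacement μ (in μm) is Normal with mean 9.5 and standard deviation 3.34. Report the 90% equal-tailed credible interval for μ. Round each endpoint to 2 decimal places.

[4.01, 14.99]

The posterior is symmetric, so the 90% equal-tailed interval is μ = 9.5 ± z·3.34 with z = 1.645.
Half-width: 1.645 × 3.34 = 5.49.
9.5 − 5.49 = 4.01; 9.5 + 5.49 = 14.99.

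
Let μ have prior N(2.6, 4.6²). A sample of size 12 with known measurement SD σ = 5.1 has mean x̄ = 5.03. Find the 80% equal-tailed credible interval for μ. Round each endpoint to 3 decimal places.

Posterior precision = 1/4.6² + 12/5.1² = 0.0473 + 0.4614 = 0.5086, so posterior SD = 1.4022.
Posterior mean = (2.6/4.6² + 12·5.03/5.1²) / 0.5086 = 4.8042.
Interval: 4.8042 ± 1.282 × 1.4022 → [3.007, 6.601].

[3.007, 6.601]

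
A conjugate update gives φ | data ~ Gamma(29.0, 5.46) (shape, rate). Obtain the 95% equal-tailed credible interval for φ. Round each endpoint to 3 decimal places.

[3.557, 7.412]

Posterior: Gamma(shape 29.0, rate 5.46).
Equal-tailed 95% interval: Gamma(29.0, 5.46) quantiles at 0.025 and 0.975.
Posterior mean ≈ 5.311, SD ≈ 0.986; a Normal approximation gives roughly [3.378, 7.244].
Exact: lower = 3.557; upper = 7.412.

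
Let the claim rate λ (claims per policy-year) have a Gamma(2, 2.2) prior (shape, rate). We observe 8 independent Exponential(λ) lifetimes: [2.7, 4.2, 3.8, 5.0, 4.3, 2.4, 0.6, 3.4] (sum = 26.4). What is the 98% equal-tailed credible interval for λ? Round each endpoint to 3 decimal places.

Posterior: Gamma(2+8, 2.2+26.4) = Gamma(10, 28.6) (shape, rate).
Equal-tailed 98% interval: Gamma(10, 28.6) quantiles at 0.01 and 0.99.
Posterior mean ≈ 0.350, SD ≈ 0.111; a Normal approximation gives roughly [0.092, 0.607].
Exact: lower = 0.144; upper = 0.657.

[0.144, 0.657]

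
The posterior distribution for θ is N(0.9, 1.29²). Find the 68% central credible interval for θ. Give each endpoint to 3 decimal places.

[-0.383, 2.183]

The posterior is symmetric, so the 68% equal-tailed interval is θ = 0.9 ± z·1.29 with z = 0.994.
Half-width: 0.994 × 1.29 = 1.283.
0.9 − 1.283 = -0.383; 0.9 + 1.283 = 2.183.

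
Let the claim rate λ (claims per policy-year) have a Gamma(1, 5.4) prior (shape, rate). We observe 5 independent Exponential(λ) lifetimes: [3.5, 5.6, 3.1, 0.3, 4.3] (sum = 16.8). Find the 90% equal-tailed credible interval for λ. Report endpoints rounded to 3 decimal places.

Posterior: Gamma(1+5, 5.4+16.8) = Gamma(6, 22.2) (shape, rate).
Equal-tailed 90% interval: Gamma(6, 22.2) quantiles at 0.05 and 0.95.
Posterior mean ≈ 0.270, SD ≈ 0.110; a Normal approximation gives roughly [0.089, 0.452].
Exact: lower = 0.118; upper = 0.474.

[0.118, 0.474]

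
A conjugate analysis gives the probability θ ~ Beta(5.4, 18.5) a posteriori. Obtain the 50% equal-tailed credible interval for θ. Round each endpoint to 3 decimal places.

[0.165, 0.279]

Posterior: Beta(5.4, 18.5).
Equal-tailed 50% interval: the 0.25 and 0.75 quantiles of Beta(5.4, 18.5).
Posterior mean ≈ 0.226, SD ≈ 0.084; a Normal approximation gives roughly [0.169, 0.282].
Exact: F⁻¹(0.25) = 0.165; F⁻¹(0.75) = 0.279.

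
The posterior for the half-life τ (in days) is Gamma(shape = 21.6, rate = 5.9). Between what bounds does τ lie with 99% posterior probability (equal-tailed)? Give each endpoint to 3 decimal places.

Posterior: Gamma(shape 21.6, rate 5.9).
Equal-tailed 99% interval: Gamma(21.6, 5.9) quantiles at 0.005 and 0.995.
Posterior mean ≈ 3.661, SD ≈ 0.788; a Normal approximation gives roughly [1.632, 5.690].
Exact: lower = 1.949; upper = 6.006.

[1.949, 6.006]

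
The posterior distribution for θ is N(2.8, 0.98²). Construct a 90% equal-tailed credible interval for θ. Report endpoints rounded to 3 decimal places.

The posterior is symmetric, so the 90% equal-tailed interval is θ = 2.8 ± z·0.98 with z = 1.645.
Half-width: 1.645 × 0.98 = 1.612.
2.8 − 1.612 = 1.188; 2.8 + 1.612 = 4.412.

[1.188, 4.412]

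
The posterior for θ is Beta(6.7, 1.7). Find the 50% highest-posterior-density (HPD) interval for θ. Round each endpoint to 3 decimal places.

[0.793, 0.954]

The posterior is unimodal and skewed, so the HPD interval has equal density at both endpoints and is the shortest 50% interval.
Solving f(0.793) = f(0.954) with F(0.954) − F(0.793) = 0.50 gives [0.793, 0.954].
For comparison, the equal-tailed interval is [0.720, 0.900]; the HPD is narrower and shifted toward the mode.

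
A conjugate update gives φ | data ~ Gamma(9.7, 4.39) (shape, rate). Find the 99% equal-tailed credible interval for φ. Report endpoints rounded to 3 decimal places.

Posterior: Gamma(shape 9.7, rate 4.39).
Equal-tailed 99% interval: Gamma(9.7, 4.39) quantiles at 0.005 and 0.995.
Posterior mean ≈ 2.210, SD ≈ 0.709; a Normal approximation gives roughly [0.382, 4.037].
Exact: lower = 0.806; upper = 4.459.

[0.806, 4.459]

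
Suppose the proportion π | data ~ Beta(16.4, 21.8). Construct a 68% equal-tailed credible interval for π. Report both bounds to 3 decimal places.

Posterior: Beta(16.4, 21.8).
Equal-tailed 68% interval: the 0.16 and 0.84 quantiles of Beta(16.4, 21.8).
Posterior mean ≈ 0.429, SD ≈ 0.079; a Normal approximation gives roughly [0.351, 0.508].
Exact: F⁻¹(0.16) = 0.350; F⁻¹(0.84) = 0.509.

[0.350, 0.509]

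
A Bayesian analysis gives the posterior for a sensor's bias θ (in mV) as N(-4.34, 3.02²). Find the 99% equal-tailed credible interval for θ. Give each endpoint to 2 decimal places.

[-12.12, 3.44]

The posterior is symmetric, so the 99% equal-tailed interval is θ = -4.34 ± z·3.02 with z = 2.576.
Half-width: 2.576 × 3.02 = 7.78.
-4.34 − 7.78 = -12.12; -4.34 + 7.78 = 3.44.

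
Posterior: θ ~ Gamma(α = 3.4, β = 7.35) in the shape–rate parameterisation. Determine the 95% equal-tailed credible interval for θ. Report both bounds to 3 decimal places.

Posterior: Gamma(shape 3.4, rate 7.35).
Equal-tailed 95% interval: Gamma(3.4, 7.35) quantiles at 0.025 and 0.975.
Posterior mean ≈ 0.463, SD ≈ 0.251; a Normal approximation gives roughly [-0.029, 0.954].
Exact: lower = 0.109; upper = 1.068.

[0.109, 1.068]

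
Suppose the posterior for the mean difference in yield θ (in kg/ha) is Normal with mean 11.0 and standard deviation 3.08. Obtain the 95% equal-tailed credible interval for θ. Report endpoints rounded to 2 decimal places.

[4.96, 17.04]

The posterior is symmetric, so the 95% equal-tailed interval is θ = 11.0 ± z·3.08 with z = 1.960.
Half-width: 1.960 × 3.08 = 6.04.
11.0 − 6.04 = 4.96; 11.0 + 6.04 = 17.04.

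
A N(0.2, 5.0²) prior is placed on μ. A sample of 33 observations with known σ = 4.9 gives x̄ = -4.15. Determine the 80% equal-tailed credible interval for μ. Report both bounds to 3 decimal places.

[-5.105, -2.949]

Posterior precision = 1/5.0² + 33/4.9² = 0.0400 + 1.3744 = 1.4144, so posterior SD = 0.8408.
Posterior mean = (0.2/5.0² + 33·-4.15/4.9²) / 1.4144 = -4.0270.
Interval: -4.0270 ± 1.282 × 0.8408 → [-5.105, -2.949].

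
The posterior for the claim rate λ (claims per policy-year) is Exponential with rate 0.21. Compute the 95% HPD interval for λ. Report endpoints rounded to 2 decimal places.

[0.00, 14.27]

The exponential density is strictly decreasing on [0, ∞), so the HPD interval is anchored at 0: [0, q] with P(λ ≤ q) = 0.95.
q = −ln(1 − 0.95) / 0.21 = 2.9957 / 0.21 = 14.27.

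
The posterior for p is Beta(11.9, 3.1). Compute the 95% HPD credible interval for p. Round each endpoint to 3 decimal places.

[0.596, 0.967]

The posterior is unimodal and skewed, so the HPD interval has equal density at both endpoints and is the shortest 95% interval.
Solving f(0.596) = f(0.967) with F(0.967) − F(0.596) = 0.95 gives [0.596, 0.967].
For comparison, the equal-tailed interval is [0.564, 0.950]; the HPD is narrower and shifted toward the mode.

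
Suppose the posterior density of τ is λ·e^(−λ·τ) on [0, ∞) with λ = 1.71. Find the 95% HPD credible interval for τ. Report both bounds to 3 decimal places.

[0.000, 1.752]

The exponential density is strictly decreasing on [0, ∞), so the HPD interval is anchored at 0: [0, q] with P(τ ≤ q) = 0.95.
q = −ln(1 − 0.95) / 1.71 = 2.9957 / 1.71 = 1.752.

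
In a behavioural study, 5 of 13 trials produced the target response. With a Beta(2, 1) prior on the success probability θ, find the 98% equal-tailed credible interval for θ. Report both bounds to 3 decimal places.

Posterior: Beta(2+5, 1+8) = Beta(7, 9).
Equal-tailed 98% interval: the 0.01 and 0.99 quantiles of Beta(7, 9).
Posterior mean ≈ 0.438, SD ≈ 0.120; a Normal approximation gives roughly [0.158, 0.717].
Exact: F⁻¹(0.01) = 0.179; F⁻¹(0.99) = 0.718.

[0.179, 0.718]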